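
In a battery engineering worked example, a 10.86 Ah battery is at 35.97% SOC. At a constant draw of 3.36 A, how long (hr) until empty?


Step 1: remaining = SOC/100 * C_total = 35.97/100 * 10.86 = 3.9063 Ah
Step 2: t = remaining / I = 3.9063 / 3.36 = 1.163 hr

1.163 hr


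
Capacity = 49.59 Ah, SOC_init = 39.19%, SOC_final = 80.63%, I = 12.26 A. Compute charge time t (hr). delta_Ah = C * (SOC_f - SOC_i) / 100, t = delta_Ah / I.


delta_Ah = 49.59 * (80.63 - 39.19) / 100 = 20.55 Ah
t = delta_Ah / I = 20.55 / 12.26 = 1.676 hr

1.676 hr


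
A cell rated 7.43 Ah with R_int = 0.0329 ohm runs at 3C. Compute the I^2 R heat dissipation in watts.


Step 1: I = C_rate * capacity = 3 * 7.43 = 22.29 A
Step 2: Q = I^2 * R = 22.29^2 * 0.0329 = 496.84 * 0.0329 = 16.35 W

16.35 W


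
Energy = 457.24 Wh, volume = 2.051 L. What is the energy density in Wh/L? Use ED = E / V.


ED = E / V = 457.24 / 2.051 = 222.9 Wh/L

222.9 Wh/L


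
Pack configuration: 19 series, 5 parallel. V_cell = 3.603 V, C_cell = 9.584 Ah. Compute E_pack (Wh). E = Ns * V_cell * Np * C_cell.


E = Ns * Vcell * Np * Ccell = 19 * 3.603 * 5 * 9.584 = 3280 Wh

3280 Wh


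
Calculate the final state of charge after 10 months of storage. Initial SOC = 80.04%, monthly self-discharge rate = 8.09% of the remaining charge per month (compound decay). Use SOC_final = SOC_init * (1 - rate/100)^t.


decay = (1 - 8.09/100)^10 = 0.43016
SOC_final = 80.04 * 0.43016 = 34.43%

34.43%


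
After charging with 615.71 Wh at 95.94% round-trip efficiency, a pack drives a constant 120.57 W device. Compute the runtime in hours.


Step 1: E_discharge = eta/100 * E_charge = 95.94/100 * 615.71 = 590.71 Wh
Step 2: t = E_discharge / P = 590.71 / 120.57 = 4.899 hr

4.899 hr


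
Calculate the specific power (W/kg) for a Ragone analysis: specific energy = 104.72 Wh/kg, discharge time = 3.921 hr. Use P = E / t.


P_specific = E / t = 104.72 / 3.921 = 26.71 W/kg

26.71 W/kg


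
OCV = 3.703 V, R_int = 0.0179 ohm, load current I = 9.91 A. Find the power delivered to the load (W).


Step 1: V_terminal = OCV - I*R = 3.703 - 9.91 * 0.0179 = 3.5256 V
Step 2: P_out = V_terminal * I = 3.5256 * 9.91 = 34.94 W

34.94 W


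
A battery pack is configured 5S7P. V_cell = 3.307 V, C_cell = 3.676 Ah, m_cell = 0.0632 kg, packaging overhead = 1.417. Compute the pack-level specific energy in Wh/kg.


Step 1: V_pack = 5 * 3.307 = 16.535 V
Step 2: C_pack = 7 * 3.676 = 25.732 Ah
Step 3: E_pack = V_pack * C_pack = 16.535 * 25.732 = 425.48 Wh
Step 4: m_pack = 5 * 7 * 0.0632 * 1.417 = 3.1344 kg
Step 5: ED = E_pack / m_pack = 425.48 / 3.1344 = 135.7 Wh/kg

135.7 Wh/kg


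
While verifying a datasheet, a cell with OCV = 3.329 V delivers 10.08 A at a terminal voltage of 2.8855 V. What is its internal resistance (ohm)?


R = (OCV - V) / I = (3.329 - 2.8855) / 10.08 = 0.04400 ohm

0.04400 ohm


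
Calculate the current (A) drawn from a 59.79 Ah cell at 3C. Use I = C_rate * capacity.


I = C_rate * capacity = 3 * 59.79 = 179.37 A

179.37 A


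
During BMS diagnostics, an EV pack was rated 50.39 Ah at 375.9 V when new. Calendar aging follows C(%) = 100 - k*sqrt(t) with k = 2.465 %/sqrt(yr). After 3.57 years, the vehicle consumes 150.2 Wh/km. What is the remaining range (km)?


Step 1: capacity retention = 100 - 2.465 * sqrt(3.57) = 100 - 2.465 * 1.8894 = 95.343%
Step 2: C_now = 50.39 * 95.343/100 = 48.043 Ah
Step 3: E_pack = V * C_now = 375.9 * 48.043 = 18059 Wh
Step 4: range = E_pack / consumption = 18059 / 150.2 = 120.2 km

120.2 km


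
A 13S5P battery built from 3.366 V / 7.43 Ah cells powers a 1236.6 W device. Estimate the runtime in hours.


Step 1: E_pack = Ns * V_cell * Np * C_cell = 13 * 3.366 * 5 * 7.43 = 1625.6 Wh
Step 2: t = E_pack / P = 1625.6 / 1236.6 = 1.315 hr

1.315 hr


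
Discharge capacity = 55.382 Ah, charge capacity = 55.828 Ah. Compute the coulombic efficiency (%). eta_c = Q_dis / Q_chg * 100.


eta_c = Q_dis / Q_chg * 100 = 55.382 / 55.828 * 100 = 99.20%

99.20%


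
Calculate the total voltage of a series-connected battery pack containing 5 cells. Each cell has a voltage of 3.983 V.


Series voltages add: 5 * 3.983 V = 19.915 V

19.915 V


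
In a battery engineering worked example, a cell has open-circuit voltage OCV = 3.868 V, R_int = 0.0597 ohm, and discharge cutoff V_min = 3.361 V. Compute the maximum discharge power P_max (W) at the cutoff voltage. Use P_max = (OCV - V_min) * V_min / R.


P_max = (OCV - V_min) * V_min / R = (3.868 - 3.361) * 3.361 / 0.0597 = 0.507 * 3.361 / 0.0597 = 28.54 W

28.54 W


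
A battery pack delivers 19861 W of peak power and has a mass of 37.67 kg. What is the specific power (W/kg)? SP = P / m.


SP = P / m = 19861 / 37.67 = 527.2 W/kg

527.2 W/kg


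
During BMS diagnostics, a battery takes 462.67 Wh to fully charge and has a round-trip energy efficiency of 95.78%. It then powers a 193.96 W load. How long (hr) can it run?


Step 1: E_discharge = eta/100 * E_charge = 95.78/100 * 462.67 = 443.15 Wh
Step 2: t = E_discharge / P = 443.15 / 193.96 = 2.285 hr

2.285 hr


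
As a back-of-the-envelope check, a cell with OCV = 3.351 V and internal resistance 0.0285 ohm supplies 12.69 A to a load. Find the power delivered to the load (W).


Step 1: V_terminal = OCV - I*R = 3.351 - 12.69 * 0.0285 = 2.9893 V
Step 2: P_out = V_terminal * I = 2.9893 * 12.69 = 37.93 W

37.93 W


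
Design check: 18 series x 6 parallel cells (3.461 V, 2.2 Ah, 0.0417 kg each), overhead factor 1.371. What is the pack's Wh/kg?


Step 1: V_pack = 18 * 3.461 = 62.298 V
Step 2: C_pack = 6 * 2.2 = 13.2 Ah
Step 3: E_pack = V_pack * C_pack = 62.298 * 13.2 = 822.33 Wh
Step 4: m_pack = 18 * 6 * 0.0417 * 1.371 = 6.1744 kg
Step 5: ED = E_pack / m_pack = 822.33 / 6.1744 = 133.2 Wh/kg

133.2 Wh/kg


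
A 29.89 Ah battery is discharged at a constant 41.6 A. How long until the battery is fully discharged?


Runtime = 29.89 Ah / 41.6 A = 0.7185 hr

0.7185 hr


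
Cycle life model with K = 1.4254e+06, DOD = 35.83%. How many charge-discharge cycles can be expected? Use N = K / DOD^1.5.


Step 1: DOD^1.5 = 35.83^1.5 = 214.47
Step 2: N = 1.4254e+06 / 214.47 = 6646 cycles

6646 cycles


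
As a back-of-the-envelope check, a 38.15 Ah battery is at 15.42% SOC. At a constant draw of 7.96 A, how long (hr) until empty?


Step 1: remaining = SOC/100 * C_total = 15.42/100 * 38.15 = 5.8827 Ah
Step 2: t = remaining / I = 5.8827 / 7.96 = 0.7390 hr

0.7390 hr


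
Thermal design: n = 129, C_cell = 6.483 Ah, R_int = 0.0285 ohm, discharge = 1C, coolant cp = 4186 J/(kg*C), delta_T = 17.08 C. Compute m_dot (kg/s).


Step 1: I = 1 * 6.483 = 6.483 A
Step 2: Q_cell = I^2 * R = 6.483^2 * 0.0285 = 1.1978 W
Step 3: Q_total = 129 * 1.1978 = 154.52 W
Step 4: m_dot = Q_total / (cp * dT) = 154.52 / (4186 * 17.08) = 0.002161 kg/s

0.002161 kg/s


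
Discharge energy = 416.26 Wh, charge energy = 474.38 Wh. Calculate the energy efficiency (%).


eta_e = E_dis / E_chg * 100 = 416.26 / 474.38 * 100 = 87.75%

87.75%


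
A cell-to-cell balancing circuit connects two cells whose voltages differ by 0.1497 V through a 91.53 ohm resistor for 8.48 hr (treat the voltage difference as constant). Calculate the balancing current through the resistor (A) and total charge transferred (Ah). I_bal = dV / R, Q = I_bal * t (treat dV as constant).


First, Ohm's law: I_bal = 0.1497 V / 91.53 ohm = 0.0016355 A
Then Q = I * t = 0.0016355 A * 8.48 hr = 0.01387 Ah

I=0.0016355 A, Q=0.01387 Ah


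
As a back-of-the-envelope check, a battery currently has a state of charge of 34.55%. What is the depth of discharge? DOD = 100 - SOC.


DOD = 100 - SOC = 100 - 34.55 = 65.45%

65.45%


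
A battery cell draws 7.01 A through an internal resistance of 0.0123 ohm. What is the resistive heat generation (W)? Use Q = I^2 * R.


I^2 = 49.14
Q = 49.14 * 0.0123 = 0.6044 W

0.6044 W


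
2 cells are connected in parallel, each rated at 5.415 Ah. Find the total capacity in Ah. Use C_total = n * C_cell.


C_total = 2 * 5.415 = 10.83 Ah

10.83 Ah


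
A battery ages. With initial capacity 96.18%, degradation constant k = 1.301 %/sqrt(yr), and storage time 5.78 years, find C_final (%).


sqrt(t) = sqrt(5.78) = 2.4042
C_final = 96.18 - 1.301 * 2.4042 = 93.05%

93.05%


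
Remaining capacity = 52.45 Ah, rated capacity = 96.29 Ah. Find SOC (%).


SOC% = 52.45 / 96.29 * 100 = 54.47%

54.47%


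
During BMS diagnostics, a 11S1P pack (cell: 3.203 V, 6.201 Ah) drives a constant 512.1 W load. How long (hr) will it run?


Step 1: E_pack = Ns * V_cell * Np * C_cell = 11 * 3.203 * 1 * 6.201 = 218.48 Wh
Step 2: t = E_pack / P = 218.48 / 512.1 = 0.4266 hr

0.4266 hr


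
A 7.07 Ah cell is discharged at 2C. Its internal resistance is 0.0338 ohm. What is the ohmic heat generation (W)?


Step 1: I = C_rate * capacity = 2 * 7.07 = 14.14 A
Step 2: Q = I^2 * R = 14.14^2 * 0.0338 = 199.94 * 0.0338 = 6.758 W

6.758 W


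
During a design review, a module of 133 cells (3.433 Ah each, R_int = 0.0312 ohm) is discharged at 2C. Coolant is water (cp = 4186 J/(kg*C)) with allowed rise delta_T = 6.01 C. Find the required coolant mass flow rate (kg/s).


Step 1: I = 2 * 3.433 = 6.866 A
Step 2: Q_cell = I^2 * R = 6.866^2 * 0.0312 = 1.4708 W
Step 3: Q_total = 133 * 1.4708 = 195.62 W
Step 4: m_dot = Q_total / (cp * dT) = 195.62 / (4186 * 6.01) = 0.007776 kg/s

0.007776 kg/s


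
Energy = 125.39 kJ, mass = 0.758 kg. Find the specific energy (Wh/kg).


Convert: E = 125.39 kJ = 34.831 Wh
ED = E / m = 34.831 / 0.758 = 45.95 Wh/kg

45.95 Wh/kg


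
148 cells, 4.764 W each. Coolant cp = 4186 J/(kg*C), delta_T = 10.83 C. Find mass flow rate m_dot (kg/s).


Step 1: Total heat Q = 148 * 4.764 W = 705.07 W
Step 2: denom = cp * dT = 4186 * 10.83 = 45334
Step 3: m_dot = 705.07 / 45334 = 0.01555 kg/s

0.01555 kg/s


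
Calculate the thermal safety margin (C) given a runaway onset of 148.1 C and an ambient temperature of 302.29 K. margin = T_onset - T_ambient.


Convert: T_ambient = 302.29 K = 29.14 C
margin = 148.1 - 29.14 = 118.96 C

118.96 C


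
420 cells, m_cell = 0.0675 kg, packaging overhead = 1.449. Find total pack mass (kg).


Cell mass sum = 420 * 0.0675 = 28.35 kg
With overhead 1.449: m_pack = 28.35 * 1.449 = 41.08 kg

41.08 kg


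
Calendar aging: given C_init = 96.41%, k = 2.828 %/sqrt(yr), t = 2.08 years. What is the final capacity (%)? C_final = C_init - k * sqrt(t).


sqrt(t) = sqrt(2.08) = 1.4422
C_final = 96.41 - 2.828 * 1.4422 = 92.33%

92.33%


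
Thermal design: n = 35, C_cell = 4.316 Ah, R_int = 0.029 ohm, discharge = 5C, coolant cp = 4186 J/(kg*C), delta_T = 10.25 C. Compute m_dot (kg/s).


Step 1: I = 5 * 4.316 = 21.58 A
Step 2: Q_cell = I^2 * R = 21.58^2 * 0.029 = 13.505 W
Step 3: Q_total = 35 * 13.505 = 472.68 W
Step 4: m_dot = Q_total / (cp * dT) = 472.68 / (4186 * 10.25) = 0.01102 kg/s

0.01102 kg/s


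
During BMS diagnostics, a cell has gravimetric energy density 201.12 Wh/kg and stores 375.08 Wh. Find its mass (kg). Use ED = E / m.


m = E / ED = 375.08 / 201.12 = 1.865 kg

1.865 kg


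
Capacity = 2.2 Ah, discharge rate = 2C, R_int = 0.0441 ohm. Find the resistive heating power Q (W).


Step 1: I = C_rate * capacity = 2 * 2.2 = 4.4 A
Step 2: Q = I^2 * R = 4.4^2 * 0.0441 = 19.36 * 0.0441 = 0.8538 W

0.8538 W


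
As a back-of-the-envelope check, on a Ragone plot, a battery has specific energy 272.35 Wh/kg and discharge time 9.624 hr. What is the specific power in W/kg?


Specific power = 272.35 Wh/kg / 9.624 hr = 28.30 W/kg

28.30 W/kg


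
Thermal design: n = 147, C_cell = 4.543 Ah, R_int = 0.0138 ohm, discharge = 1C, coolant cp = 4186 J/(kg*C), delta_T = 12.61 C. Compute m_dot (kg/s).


Step 1: I = 1 * 4.543 = 4.543 A
Step 2: Q_cell = I^2 * R = 4.543^2 * 0.0138 = 0.28482 W
Step 3: Q_total = 147 * 0.28482 = 41.869 W
Step 4: m_dot = Q_total / (cp * dT) = 41.869 / (4186 * 12.61) = 7.932e-04 kg/s

7.932e-04 kg/s


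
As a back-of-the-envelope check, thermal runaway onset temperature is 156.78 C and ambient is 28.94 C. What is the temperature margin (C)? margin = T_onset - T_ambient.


margin = T_onset - T_ambient = 156.78 - 28.94 = 127.84 C

127.84 C


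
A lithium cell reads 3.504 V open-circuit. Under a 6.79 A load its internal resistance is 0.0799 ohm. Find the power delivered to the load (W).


Step 1: V_terminal = OCV - I*R = 3.504 - 6.79 * 0.0799 = 2.9615 V
Step 2: P_out = V_terminal * I = 2.9615 * 6.79 = 20.11 W

20.11 W


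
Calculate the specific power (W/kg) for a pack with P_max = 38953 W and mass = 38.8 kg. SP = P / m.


SP = P / m = 38953 / 38.8 = 1004 W/kg

1004 W/kg


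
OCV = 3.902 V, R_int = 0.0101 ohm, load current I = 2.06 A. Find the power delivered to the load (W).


Step 1: V_terminal = OCV - I*R = 3.902 - 2.06 * 0.0101 = 3.8812 V
Step 2: P_out = V_terminal * I = 3.8812 * 2.06 = 7.995 W

7.995 W


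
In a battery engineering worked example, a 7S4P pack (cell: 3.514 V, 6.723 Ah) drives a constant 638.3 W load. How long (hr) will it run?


Step 1: E_pack = Ns * V_cell * Np * C_cell = 7 * 3.514 * 4 * 6.723 = 661.49 Wh
Step 2: t = E_pack / P = 661.49 / 638.3 = 1.036 hr

1.036 hr


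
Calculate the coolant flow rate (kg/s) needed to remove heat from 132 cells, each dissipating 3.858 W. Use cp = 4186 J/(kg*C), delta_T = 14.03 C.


Q_total = 132 * 3.858 = 509.26 W
m_dot = Q_total / (cp * dT) = 509.26 / (4186 * 14.03) = 0.008671 kg/s

0.008671 kg/s


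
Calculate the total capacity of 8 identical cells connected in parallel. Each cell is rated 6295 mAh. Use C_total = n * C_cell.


Convert: C_cell = 6295 mAh = 6.295 Ah
C_total = 8 * 6.295 = 50.36 Ah

50.36 Ah


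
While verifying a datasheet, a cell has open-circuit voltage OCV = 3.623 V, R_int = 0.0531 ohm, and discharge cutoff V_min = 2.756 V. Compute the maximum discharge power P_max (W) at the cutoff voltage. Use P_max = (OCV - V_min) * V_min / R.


P_max = (OCV - V_min) * V_min / R = (3.623 - 2.756) * 2.756 / 0.0531 = 0.867 * 2.756 / 0.0531 = 45.00 W

45.00 W


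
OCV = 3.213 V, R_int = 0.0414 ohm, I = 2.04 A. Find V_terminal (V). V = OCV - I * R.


IR drop = 2.04 * 0.0414 = 0.084456 V
V = 3.213 - 0.084456 = 3.129 V

3.129 V


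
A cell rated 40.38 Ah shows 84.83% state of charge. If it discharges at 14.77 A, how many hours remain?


Step 1: remaining = SOC/100 * C_total = 84.83/100 * 40.38 = 34.254 Ah
Step 2: t = remaining / I = 34.254 / 14.77 = 2.319 hr

2.319 hr


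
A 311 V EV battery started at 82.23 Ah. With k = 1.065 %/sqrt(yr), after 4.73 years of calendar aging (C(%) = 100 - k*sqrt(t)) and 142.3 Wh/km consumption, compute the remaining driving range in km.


Step 1: capacity retention = 100 - 1.065 * sqrt(4.73) = 100 - 1.065 * 2.1749 = 97.684%
Step 2: C_now = 82.23 * 97.684/100 = 80.326 Ah
Step 3: E_pack = V * C_now = 311 * 80.326 = 24981 Wh
Step 4: range = E_pack / consumption = 24981 / 142.3 = 175.6 km

175.6 km


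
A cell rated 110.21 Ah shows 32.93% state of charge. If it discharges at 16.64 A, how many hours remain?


Step 1: remaining = SOC/100 * C_total = 32.93/100 * 110.21 = 36.292 Ah
Step 2: t = remaining / I = 36.292 / 16.64 = 2.181 hr

2.181 hr


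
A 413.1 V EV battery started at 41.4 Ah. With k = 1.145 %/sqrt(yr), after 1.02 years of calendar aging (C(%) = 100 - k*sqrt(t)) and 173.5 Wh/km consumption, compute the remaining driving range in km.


Step 1: capacity retention = 100 - 1.145 * sqrt(1.02) = 100 - 1.145 * 1.01 = 98.844%
Step 2: C_now = 41.4 * 98.844/100 = 40.921 Ah
Step 3: E_pack = V * C_now = 413.1 * 40.921 = 16904 Wh
Step 4: range = E_pack / consumption = 16904 / 173.5 = 97.43 km

97.43 km


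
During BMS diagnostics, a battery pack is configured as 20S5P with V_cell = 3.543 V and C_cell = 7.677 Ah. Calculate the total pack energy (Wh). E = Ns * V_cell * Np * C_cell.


V_pack = 20 * 3.543 = 70.86 V
C_pack = 5 * 7.677 = 38.385 Ah
E = V_pack * C_pack = 70.86 * 38.385 = 2720 Wh

2720 Wh


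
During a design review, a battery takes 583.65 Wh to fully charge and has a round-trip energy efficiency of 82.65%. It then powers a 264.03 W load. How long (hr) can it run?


Step 1: E_discharge = eta/100 * E_charge = 82.65/100 * 583.65 = 482.39 Wh
Step 2: t = E_discharge / P = 482.39 / 264.03 = 1.827 hr

1.827 hr


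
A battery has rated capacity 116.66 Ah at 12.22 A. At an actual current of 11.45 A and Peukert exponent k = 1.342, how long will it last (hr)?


Step 1: t_rated = C / I_rated = 116.66 / 12.22 = 9.5466 hr
Step 2: ratio = 12.22 / 11.45 = 1.0672
Step 3: ratio^k = 1.0672^1.342 = 1.0912
Step 4: t = t_rated * ratio^k = 9.5466 * 1.0912 = 10.42 hr

10.42 hr


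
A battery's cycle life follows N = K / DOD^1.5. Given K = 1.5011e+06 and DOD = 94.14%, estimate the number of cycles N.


DOD^1.5 = 913.4
N = K / DOD^1.5 = 1.5011e+06 / 913.4 = 1643

1643 cycles


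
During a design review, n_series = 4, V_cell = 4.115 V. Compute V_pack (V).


With 4 cells in series at 4.115 V each, V_pack = 16.46 V

16.46 V


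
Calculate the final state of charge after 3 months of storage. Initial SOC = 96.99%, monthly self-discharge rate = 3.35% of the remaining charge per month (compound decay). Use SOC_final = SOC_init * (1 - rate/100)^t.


Monthly retention factor = 1 - 3.35/100 = 0.9665
Over 3 months: factor^3 = 0.90283
SOC_final = 96.99 * 0.90283 = 87.57%

87.57%


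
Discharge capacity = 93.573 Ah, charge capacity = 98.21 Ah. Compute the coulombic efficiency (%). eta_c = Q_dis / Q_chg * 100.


Coulombic efficiency = 93.573/98.21 * 100% = 95.28%

95.28%


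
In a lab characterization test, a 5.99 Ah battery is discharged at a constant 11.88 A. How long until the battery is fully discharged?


Runtime = 5.99 Ah / 11.88 A = 0.5042 hr

0.5042 hr


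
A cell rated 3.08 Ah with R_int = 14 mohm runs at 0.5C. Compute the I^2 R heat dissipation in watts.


Convert: R = 14 mohm = 0.014 ohm
Step 1: I = C_rate * capacity = 0.5 * 3.08 = 1.54 A
Step 2: Q = I^2 * R = 1.54^2 * 0.014 = 2.3716 * 0.014 = 0.03320 W

0.03320 W


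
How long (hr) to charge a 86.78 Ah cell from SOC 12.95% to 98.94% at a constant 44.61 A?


Step 1: dSOC = 98.94% - 12.95% = 85.99%
Step 2: delta_Ah = 86.78 * 85.99 / 100 = 74.622 Ah
Step 3: t = 74.622 / 44.61 = 1.673 hr

1.673 hr


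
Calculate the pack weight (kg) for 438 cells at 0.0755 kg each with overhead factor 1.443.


Cell mass sum = 438 * 0.0755 = 33.069 kg
With overhead 1.443: m_pack = 33.069 * 1.443 = 47.72 kg

47.72 kg


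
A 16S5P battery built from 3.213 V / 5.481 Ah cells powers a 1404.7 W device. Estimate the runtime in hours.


Step 1: E_pack = Ns * V_cell * Np * C_cell = 16 * 3.213 * 5 * 5.481 = 1408.8 Wh
Step 2: t = E_pack / P = 1408.8 / 1404.7 = 1.003 hr

1.003 hr


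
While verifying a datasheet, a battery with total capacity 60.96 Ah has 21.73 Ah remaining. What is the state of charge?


SOC% = 21.73 / 60.96 * 100 = 35.65%

35.65%


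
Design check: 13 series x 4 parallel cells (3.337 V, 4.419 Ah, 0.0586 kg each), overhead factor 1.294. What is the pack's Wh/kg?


Step 1: V_pack = 13 * 3.337 = 43.381 V
Step 2: C_pack = 4 * 4.419 = 17.676 Ah
Step 3: E_pack = V_pack * C_pack = 43.381 * 17.676 = 766.8 Wh
Step 4: m_pack = 13 * 4 * 0.0586 * 1.294 = 3.9431 kg
Step 5: ED = E_pack / m_pack = 766.8 / 3.9431 = 194.5 Wh/kg

194.5 Wh/kg


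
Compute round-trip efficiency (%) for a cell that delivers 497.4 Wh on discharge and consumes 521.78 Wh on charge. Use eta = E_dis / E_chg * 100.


Round-trip efficiency = 497.4/521.78 * 100% = 95.33%

95.33%


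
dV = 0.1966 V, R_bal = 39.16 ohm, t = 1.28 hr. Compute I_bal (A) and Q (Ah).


I_bal = dV / R = 0.1966 / 39.16 = 0.0050204 A
Q = I_bal * t = 0.0050204 * 1.28 = 0.006426 Ah

I=0.0050204 A, Q=0.006426 Ah


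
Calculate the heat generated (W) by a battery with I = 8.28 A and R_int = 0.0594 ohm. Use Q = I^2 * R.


I^2 = 68.558
Q = 68.558 * 0.0594 = 4.072 W

4.072 W


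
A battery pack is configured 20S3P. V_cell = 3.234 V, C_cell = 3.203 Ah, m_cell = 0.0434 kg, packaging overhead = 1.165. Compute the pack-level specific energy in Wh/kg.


Step 1: V_pack = 20 * 3.234 = 64.68 V
Step 2: C_pack = 3 * 3.203 = 9.609 Ah
Step 3: E_pack = V_pack * C_pack = 64.68 * 9.609 = 621.51 Wh
Step 4: m_pack = 20 * 3 * 0.0434 * 1.165 = 3.0337 kg
Step 5: ED = E_pack / m_pack = 621.51 / 3.0337 = 204.9 Wh/kg

204.9 Wh/kg


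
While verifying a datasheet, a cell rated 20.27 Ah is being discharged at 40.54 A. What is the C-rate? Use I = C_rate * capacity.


Rearranging: C_rate = 40.54 / 20.27 = 2C

2C


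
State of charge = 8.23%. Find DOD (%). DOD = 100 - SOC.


Complement of SOC: DOD = 100% - 8.23% = 91.77%

91.77%


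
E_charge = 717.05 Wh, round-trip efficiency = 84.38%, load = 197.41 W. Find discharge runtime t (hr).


Step 1: E_discharge = eta/100 * E_charge = 84.38/100 * 717.05 = 605.05 Wh
Step 2: t = E_discharge / P = 605.05 / 197.41 = 3.065 hr

3.065 hr


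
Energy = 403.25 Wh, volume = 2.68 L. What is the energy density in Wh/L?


Volumetric ED = 403.25 Wh / 2.68 L = 150.5 Wh/L

150.5 Wh/L


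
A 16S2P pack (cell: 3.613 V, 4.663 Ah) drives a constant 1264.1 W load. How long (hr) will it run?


Step 1: E_pack = Ns * V_cell * Np * C_cell = 16 * 3.613 * 2 * 4.663 = 539.12 Wh
Step 2: t = E_pack / P = 539.12 / 1264.1 = 0.4265 hr

0.4265 hr


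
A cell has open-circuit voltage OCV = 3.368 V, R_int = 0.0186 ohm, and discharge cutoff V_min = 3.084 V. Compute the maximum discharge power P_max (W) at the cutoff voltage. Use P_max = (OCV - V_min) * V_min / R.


P_max = (OCV - V_min) * V_min / R = (3.368 - 3.084) * 3.084 / 0.0186 = 0.284 * 3.084 / 0.0186 = 47.09 W

47.09 W


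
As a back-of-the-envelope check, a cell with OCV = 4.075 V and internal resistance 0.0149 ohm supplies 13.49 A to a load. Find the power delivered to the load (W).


Step 1: V_terminal = OCV - I*R = 4.075 - 13.49 * 0.0149 = 3.874 V
Step 2: P_out = V_terminal * I = 3.874 * 13.49 = 52.26 W

52.26 W


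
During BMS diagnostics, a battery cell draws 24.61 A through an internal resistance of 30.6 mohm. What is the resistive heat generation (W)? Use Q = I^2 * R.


Convert: R = 30.6 mohm = 0.0306 ohm
I^2 = 605.65
Q = 605.65 * 0.0306 = 18.53 W

18.53 W


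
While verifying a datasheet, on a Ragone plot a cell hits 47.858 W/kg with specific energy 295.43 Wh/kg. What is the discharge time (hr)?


t = E / P = 295.43 / 47.858 = 6.173 hr

6.173 hr


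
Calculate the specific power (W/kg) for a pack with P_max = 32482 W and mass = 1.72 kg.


SP = P / m = 32482 / 1.72 = 18880 W/kg

18880 W/kg


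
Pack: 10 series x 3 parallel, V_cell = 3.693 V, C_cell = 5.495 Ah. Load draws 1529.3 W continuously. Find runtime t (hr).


Step 1: E_pack = Ns * V_cell * Np * C_cell = 10 * 3.693 * 3 * 5.495 = 608.79 Wh
Step 2: t = E_pack / P = 608.79 / 1529.3 = 0.3981 hr

0.3981 hr


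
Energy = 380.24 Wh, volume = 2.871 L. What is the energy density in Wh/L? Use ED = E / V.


ED = E / V = 380.24 / 2.871 = 132.4 Wh/L

132.4 Wh/L


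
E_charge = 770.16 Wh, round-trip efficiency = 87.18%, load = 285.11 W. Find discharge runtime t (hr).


Step 1: E_discharge = eta/100 * E_charge = 87.18/100 * 770.16 = 671.43 Wh
Step 2: t = E_discharge / P = 671.43 / 285.11 = 2.355 hr

2.355 hr


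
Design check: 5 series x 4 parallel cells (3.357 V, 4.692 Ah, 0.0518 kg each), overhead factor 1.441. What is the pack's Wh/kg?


Step 1: V_pack = 5 * 3.357 = 16.785 V
Step 2: C_pack = 4 * 4.692 = 18.768 Ah
Step 3: E_pack = V_pack * C_pack = 16.785 * 18.768 = 315.02 Wh
Step 4: m_pack = 5 * 4 * 0.0518 * 1.441 = 1.4929 kg
Step 5: ED = E_pack / m_pack = 315.02 / 1.4929 = 211.0 Wh/kg

211.0 Wh/kg


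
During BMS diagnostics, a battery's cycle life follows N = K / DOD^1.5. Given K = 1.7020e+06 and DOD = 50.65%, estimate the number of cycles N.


Step 1: DOD^1.5 = 50.65^1.5 = 360.47
Step 2: N = 1.7020e+06 / 360.47 = 4722 cycles

4722 cycles


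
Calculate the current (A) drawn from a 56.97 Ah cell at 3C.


I = C_rate * capacity = 3 * 56.97 = 170.91 A

170.91 A


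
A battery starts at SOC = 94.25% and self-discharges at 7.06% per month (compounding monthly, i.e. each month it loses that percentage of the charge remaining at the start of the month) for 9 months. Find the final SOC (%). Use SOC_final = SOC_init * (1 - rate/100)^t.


Monthly retention factor = 1 - 7.06/100 = 0.9294
Over 9 months: factor^9 = 0.5174
SOC_final = 94.25 * 0.5174 = 48.76%

48.76%


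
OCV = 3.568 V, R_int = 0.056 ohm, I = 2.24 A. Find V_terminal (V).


V = OCV - I*R = 3.568 - 2.24 * 0.056 = 3.443 V

3.443 V


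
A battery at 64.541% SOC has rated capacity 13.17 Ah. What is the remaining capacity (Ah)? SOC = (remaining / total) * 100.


remaining = SOC / 100 * total = 64.541 / 100 * 13.17 = 8.500 Ah

8.500 Ah


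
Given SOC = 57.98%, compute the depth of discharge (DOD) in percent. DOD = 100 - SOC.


DOD = 100 - SOC = 100 - 57.98 = 42.02%

42.02%


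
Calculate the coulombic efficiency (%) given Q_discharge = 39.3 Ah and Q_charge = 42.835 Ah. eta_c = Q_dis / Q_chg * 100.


eta_c = Q_dis / Q_chg * 100 = 39.3 / 42.835 * 100 = 91.75%

91.75%


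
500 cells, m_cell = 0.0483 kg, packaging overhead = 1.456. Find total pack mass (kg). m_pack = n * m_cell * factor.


Cell mass sum = 500 * 0.0483 = 24.15 kg
With overhead 1.456: m_pack = 24.15 * 1.456 = 35.16 kg

35.16 kg


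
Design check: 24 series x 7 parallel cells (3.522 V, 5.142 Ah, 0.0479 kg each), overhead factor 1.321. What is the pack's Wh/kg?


Step 1: V_pack = 24 * 3.522 = 84.528 V
Step 2: C_pack = 7 * 5.142 = 35.994 Ah
Step 3: E_pack = V_pack * C_pack = 84.528 * 35.994 = 3042.5 Wh
Step 4: m_pack = 24 * 7 * 0.0479 * 1.321 = 10.63 kg
Step 5: ED = E_pack / m_pack = 3042.5 / 10.63 = 286.2 Wh/kg

286.2 Wh/kg


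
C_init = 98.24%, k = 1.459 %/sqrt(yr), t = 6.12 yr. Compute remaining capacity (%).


sqrt(t) = sqrt(6.12) = 2.4739
C_final = 98.24 - 1.459 * 2.4739 = 94.63%

94.63%


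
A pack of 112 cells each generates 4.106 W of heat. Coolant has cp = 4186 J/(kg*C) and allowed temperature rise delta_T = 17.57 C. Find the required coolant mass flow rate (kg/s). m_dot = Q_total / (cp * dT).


Step 1: Total heat Q = 112 * 4.106 W = 459.87 W
Step 2: denom = cp * dT = 4186 * 17.57 = 73548
Step 3: m_dot = 459.87 / 73548 = 0.006253 kg/s

0.006253 kg/s


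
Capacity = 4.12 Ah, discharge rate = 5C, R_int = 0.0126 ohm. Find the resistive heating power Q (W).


Step 1: I = C_rate * capacity = 5 * 4.12 = 20.6 A
Step 2: Q = I^2 * R = 20.6^2 * 0.0126 = 424.36 * 0.0126 = 5.347 W

5.347 W


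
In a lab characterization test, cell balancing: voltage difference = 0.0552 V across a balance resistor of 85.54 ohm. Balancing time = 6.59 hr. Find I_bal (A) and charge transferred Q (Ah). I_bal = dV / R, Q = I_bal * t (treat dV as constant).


First, Ohm's law: I_bal = 0.0552 V / 85.54 ohm = 6.4531e-04 A
Then Q = I * t = 6.4531e-04 A * 6.59 hr = 0.004253 Ah

I=6.4531e-04 A, Q=0.004253 Ah


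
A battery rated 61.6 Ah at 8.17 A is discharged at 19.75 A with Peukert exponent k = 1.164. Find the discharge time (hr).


t_rated = C / I_rated = 61.6 / 8.17 = 7.5398 hr
(I_rated/I)^k = (0.41367)^1.164 = 0.35792
t = t_rated * (I_rated/I)^k = 7.5398 * 0.35792 = 2.699 hr

2.699 hr


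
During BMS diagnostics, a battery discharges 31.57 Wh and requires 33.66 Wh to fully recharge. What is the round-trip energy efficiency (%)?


eta_e = E_dis / E_chg * 100 = 31.57 / 33.66 * 100 = 93.79%

93.79%


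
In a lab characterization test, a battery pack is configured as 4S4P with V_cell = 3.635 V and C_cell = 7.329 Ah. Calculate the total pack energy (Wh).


V_pack = 4 * 3.635 = 14.54 V
C_pack = 4 * 7.329 = 29.316 Ah
E = V_pack * C_pack = 14.54 * 29.316 = 426.3 Wh

426.3 Wh


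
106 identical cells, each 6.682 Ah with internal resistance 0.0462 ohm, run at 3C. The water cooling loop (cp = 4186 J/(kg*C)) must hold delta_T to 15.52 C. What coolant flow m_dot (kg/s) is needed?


Step 1: I = 3 * 6.682 = 20.046 A
Step 2: Q_cell = I^2 * R = 20.046^2 * 0.0462 = 18.565 W
Step 3: Q_total = 106 * 18.565 = 1967.9 W
Step 4: m_dot = Q_total / (cp * dT) = 1967.9 / (4186 * 15.52) = 0.03029 kg/s

0.03029 kg/s


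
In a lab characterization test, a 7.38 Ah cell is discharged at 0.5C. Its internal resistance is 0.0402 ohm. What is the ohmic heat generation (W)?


Step 1: I = C_rate * capacity = 0.5 * 7.38 = 3.69 A
Step 2: Q = I^2 * R = 3.69^2 * 0.0402 = 13.616 * 0.0402 = 0.5474 W

0.5474 W


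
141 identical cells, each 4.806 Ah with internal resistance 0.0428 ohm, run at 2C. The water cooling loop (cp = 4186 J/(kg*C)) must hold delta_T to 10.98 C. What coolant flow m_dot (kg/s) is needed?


Step 1: I = 2 * 4.806 = 9.612 A
Step 2: Q_cell = I^2 * R = 9.612^2 * 0.0428 = 3.9543 W
Step 3: Q_total = 141 * 3.9543 = 557.56 W
Step 4: m_dot = Q_total / (cp * dT) = 557.56 / (4186 * 10.98) = 0.01213 kg/s

0.01213 kg/s


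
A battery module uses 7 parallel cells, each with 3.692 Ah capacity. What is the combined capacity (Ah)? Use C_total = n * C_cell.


Parallel capacities add: 7 * 3.692 Ah = 25.844 Ah

25.844 Ah


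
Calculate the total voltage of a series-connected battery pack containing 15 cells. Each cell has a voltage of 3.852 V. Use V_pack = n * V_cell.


With 15 cells in series at 3.852 V each, V_pack = 57.78 V

57.78 V


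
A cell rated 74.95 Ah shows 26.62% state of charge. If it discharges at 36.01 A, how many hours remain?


Step 1: remaining = SOC/100 * C_total = 26.62/100 * 74.95 = 19.952 Ah
Step 2: t = remaining / I = 19.952 / 36.01 = 0.5541 hr

0.5541 hr


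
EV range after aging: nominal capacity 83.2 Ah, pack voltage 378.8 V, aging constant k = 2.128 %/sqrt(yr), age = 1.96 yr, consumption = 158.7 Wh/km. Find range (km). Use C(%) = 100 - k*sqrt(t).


Step 1: capacity retention = 100 - 2.128 * sqrt(1.96) = 100 - 2.128 * 1.4 = 97.021%
Step 2: C_now = 83.2 * 97.021/100 = 80.721 Ah
Step 3: E_pack = V * C_now = 378.8 * 80.721 = 30577 Wh
Step 4: range = E_pack / consumption = 30577 / 158.7 = 192.7 km

192.7 km


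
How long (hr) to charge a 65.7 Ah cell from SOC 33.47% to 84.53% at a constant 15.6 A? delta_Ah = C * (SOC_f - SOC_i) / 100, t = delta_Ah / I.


Step 1: dSOC = 84.53% - 33.47% = 51.06%
Step 2: delta_Ah = 65.7 * 51.06 / 100 = 33.546 Ah
Step 3: t = 33.546 / 15.6 = 2.150 hr

2.150 hr


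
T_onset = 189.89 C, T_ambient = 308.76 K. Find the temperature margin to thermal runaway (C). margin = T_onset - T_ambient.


Convert: T_ambient = 308.76 K = 35.61 C
margin = 189.89 - 35.61 = 154.28 C

154.28 C


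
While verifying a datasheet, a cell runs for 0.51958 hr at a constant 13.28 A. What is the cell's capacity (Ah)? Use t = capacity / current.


C = I * t = 13.28 * 0.51958 = 6.900 Ah

6.900 Ah


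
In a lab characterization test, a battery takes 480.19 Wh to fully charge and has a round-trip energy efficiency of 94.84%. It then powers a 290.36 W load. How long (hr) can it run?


Step 1: E_discharge = eta/100 * E_charge = 94.84/100 * 480.19 = 455.41 Wh
Step 2: t = E_discharge / P = 455.41 / 290.36 = 1.568 hr

1.568 hr


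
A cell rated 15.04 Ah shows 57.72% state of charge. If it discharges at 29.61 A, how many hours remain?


Step 1: remaining = SOC/100 * C_total = 57.72/100 * 15.04 = 8.6811 Ah
Step 2: t = remaining / I = 8.6811 / 29.61 = 0.2932 hr

0.2932 hr


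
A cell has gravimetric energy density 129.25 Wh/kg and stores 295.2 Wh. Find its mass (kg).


m = E / ED = 295.2 / 129.25 = 2.284 kg

2.284 kg


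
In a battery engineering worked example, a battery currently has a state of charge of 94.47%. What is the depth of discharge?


Complement of SOC: DOD = 100% - 94.47% = 5.53%

5.53%


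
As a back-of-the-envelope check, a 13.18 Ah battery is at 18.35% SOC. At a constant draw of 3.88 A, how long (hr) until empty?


Step 1: remaining = SOC/100 * C_total = 18.35/100 * 13.18 = 2.4185 Ah
Step 2: t = remaining / I = 2.4185 / 3.88 = 0.6233 hr

0.6233 hr


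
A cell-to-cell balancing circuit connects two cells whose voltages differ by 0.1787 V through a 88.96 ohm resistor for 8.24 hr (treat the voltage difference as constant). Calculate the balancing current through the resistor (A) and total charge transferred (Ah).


First, Ohm's law: I_bal = 0.1787 V / 88.96 ohm = 0.0020088 A
Then Q = I * t = 0.0020088 A * 8.24 hr = 0.01655 Ah

I=0.0020088 A, Q=0.01655 Ah


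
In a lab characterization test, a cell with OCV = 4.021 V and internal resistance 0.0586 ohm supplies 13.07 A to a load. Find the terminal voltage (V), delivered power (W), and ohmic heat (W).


Step 1: V_terminal = OCV - I*R = 4.021 - 13.07 * 0.0586 = 3.2551 V
Step 2: P_out = V_terminal * I = 3.2551 * 13.07 = 42.54 W
Step 3: Q = I^2 * R = 13.07^2 * 0.0586 = 10.01 W

V=3.2551 V, P=42.54 W, Q=10.01 W


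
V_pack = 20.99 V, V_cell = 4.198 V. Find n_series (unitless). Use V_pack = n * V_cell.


Rearranging: n = V_pack / V_cell = 20.99 / 4.198 = 5 cells

5


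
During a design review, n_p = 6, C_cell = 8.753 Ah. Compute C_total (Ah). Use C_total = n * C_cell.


C_total = 6 * 8.753 = 52.518 Ah

52.518 Ah


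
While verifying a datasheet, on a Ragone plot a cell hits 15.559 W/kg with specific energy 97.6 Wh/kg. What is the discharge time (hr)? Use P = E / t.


t = E / P = 97.6 / 15.559 = 6.273 hr

6.273 hr


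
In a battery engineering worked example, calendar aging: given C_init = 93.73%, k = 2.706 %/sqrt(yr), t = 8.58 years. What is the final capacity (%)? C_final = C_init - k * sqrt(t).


Step 1: sqrt(8.58 yr) = 2.9292
Step 2: drop = 2.706 * 2.9292 = 7.9264
Step 3: C_final = 93.73 - 7.9264 = 85.80%

85.80%


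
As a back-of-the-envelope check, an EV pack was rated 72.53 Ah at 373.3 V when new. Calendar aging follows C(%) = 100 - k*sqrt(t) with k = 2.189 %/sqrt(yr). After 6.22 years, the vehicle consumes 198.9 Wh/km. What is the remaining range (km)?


Step 1: capacity retention = 100 - 2.189 * sqrt(6.22) = 100 - 2.189 * 2.494 = 94.541%
Step 2: C_now = 72.53 * 94.541/100 = 68.571 Ah
Step 3: E_pack = V * C_now = 373.3 * 68.571 = 25598 Wh
Step 4: range = E_pack / consumption = 25598 / 198.9 = 128.7 km

128.7 km


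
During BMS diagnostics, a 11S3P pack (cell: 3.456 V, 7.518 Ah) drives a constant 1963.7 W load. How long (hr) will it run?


Step 1: E_pack = Ns * V_cell * Np * C_cell = 11 * 3.456 * 3 * 7.518 = 857.41 Wh
Step 2: t = E_pack / P = 857.41 / 1963.7 = 0.4366 hr

0.4366 hr


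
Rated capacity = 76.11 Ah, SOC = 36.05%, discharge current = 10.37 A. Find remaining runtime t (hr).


Step 1: remaining = SOC/100 * C_total = 36.05/100 * 76.11 = 27.438 Ah
Step 2: t = remaining / I = 27.438 / 10.37 = 2.646 hr

2.646 hr


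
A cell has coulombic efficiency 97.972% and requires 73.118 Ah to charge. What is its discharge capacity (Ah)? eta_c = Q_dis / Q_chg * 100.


Q_dis = eta/100 * Q_chg = 97.972/100 * 73.118 = 71.64 Ah

71.64 Ah


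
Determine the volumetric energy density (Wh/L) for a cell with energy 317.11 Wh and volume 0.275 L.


Volumetric ED = 317.11 Wh / 0.275 L = 1153 Wh/L

1153 Wh/L


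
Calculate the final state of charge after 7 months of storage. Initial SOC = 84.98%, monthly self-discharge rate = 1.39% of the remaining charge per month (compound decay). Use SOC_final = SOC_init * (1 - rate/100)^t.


Monthly retention factor = 1 - 1.39/100 = 0.9861
Over 7 months: factor^7 = 0.90666
SOC_final = 84.98 * 0.90666 = 77.05%

77.05%


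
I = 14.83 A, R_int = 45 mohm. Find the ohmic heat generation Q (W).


Convert: R = 45 mohm = 0.045 ohm
I^2 = 219.93
Q = 219.93 * 0.045 = 9.897 W

9.897 W


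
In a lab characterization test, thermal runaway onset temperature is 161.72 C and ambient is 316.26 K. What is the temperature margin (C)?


Convert: T_ambient = 316.26 K = 43.11 C
margin = 161.72 - 43.11 = 118.61 C

118.61 C


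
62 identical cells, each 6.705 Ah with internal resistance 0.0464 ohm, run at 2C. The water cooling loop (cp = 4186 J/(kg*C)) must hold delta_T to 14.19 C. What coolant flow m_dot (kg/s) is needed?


Step 1: I = 2 * 6.705 = 13.41 A
Step 2: Q_cell = I^2 * R = 13.41^2 * 0.0464 = 8.344 W
Step 3: Q_total = 62 * 8.344 = 517.33 W
Step 4: m_dot = Q_total / (cp * dT) = 517.33 / (4186 * 14.19) = 0.008709 kg/s

0.008709 kg/s


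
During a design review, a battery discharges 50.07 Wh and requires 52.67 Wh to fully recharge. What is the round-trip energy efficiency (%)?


eta_e = E_dis / E_chg * 100 = 50.07 / 52.67 * 100 = 95.06%

95.06%


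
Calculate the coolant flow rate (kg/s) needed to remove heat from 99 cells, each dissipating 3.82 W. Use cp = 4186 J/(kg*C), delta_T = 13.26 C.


Step 1: Total heat Q = 99 * 3.82 W = 378.18 W
Step 2: denom = cp * dT = 4186 * 13.26 = 55506
Step 3: m_dot = 378.18 / 55506 = 0.006813 kg/s

0.006813 kg/s


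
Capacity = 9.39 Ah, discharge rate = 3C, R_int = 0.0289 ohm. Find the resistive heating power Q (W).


Step 1: I = C_rate * capacity = 3 * 9.39 = 28.17 A
Step 2: Q = I^2 * R = 28.17^2 * 0.0289 = 793.55 * 0.0289 = 22.93 W

22.93 W


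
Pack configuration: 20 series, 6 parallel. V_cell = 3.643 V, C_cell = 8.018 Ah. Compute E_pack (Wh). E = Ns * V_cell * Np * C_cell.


V_pack = 20 * 3.643 = 72.86 V
C_pack = 6 * 8.018 = 48.108 Ah
E = V_pack * C_pack = 72.86 * 48.108 = 3505 Wh

3505 Wh


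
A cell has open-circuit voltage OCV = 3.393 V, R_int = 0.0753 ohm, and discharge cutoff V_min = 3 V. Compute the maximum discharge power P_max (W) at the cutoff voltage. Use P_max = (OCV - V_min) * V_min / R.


P_max = (OCV - V_min) * V_min / R = (3.393 - 3) * 3 / 0.0753 = 0.393 * 3 / 0.0753 = 15.66 W

15.66 W


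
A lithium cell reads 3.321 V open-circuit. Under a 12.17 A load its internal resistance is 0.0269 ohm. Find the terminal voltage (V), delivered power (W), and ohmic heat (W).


Step 1: V_terminal = OCV - I*R = 3.321 - 12.17 * 0.0269 = 2.9936 V
Step 2: P_out = V_terminal * I = 2.9936 * 12.17 = 36.43 W
Step 3: Q = I^2 * R = 12.17^2 * 0.0269 = 3.984 W

V=2.9936 V, P=36.43 W, Q=3.984 W


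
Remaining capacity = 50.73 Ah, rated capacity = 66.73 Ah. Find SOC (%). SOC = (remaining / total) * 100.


SOC = (remaining / total) * 100 = (50.73 / 66.73) * 100 = 76.02%

76.02%


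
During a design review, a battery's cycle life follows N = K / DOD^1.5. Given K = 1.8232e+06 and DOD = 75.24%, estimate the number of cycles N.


Step 1: DOD^1.5 = 75.24^1.5 = 652.64
Step 2: N = 1.8232e+06 / 652.64 = 2794 cycles

2794 cycles


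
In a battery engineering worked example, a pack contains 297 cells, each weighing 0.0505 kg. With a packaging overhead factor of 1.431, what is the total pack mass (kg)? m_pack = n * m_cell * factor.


Cell mass sum = 297 * 0.0505 = 14.999 kg
With overhead 1.431: m_pack = 14.999 * 1.431 = 21.46 kg

21.46 kg


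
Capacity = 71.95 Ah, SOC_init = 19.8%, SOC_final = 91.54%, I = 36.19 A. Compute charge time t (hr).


Step 1: dSOC = 91.54% - 19.8% = 71.74%
Step 2: delta_Ah = 71.95 * 71.74 / 100 = 51.617 Ah
Step 3: t = 51.617 / 36.19 = 1.426 hr

1.426 hr


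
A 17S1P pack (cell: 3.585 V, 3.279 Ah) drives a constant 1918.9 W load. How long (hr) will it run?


Step 1: E_pack = Ns * V_cell * Np * C_cell = 17 * 3.585 * 1 * 3.279 = 199.84 Wh
Step 2: t = E_pack / P = 199.84 / 1918.9 = 0.1041 hr

0.1041 hr


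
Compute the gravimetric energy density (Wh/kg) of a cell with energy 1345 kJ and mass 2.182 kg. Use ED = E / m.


Convert: E = 1345 kJ = 373.61 Wh
ED = E / m = 373.61 / 2.182 = 171.2 Wh/kg

171.2 Wh/kg


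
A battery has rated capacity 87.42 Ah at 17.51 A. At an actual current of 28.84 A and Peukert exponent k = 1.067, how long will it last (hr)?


t_rated = C / I_rated = 87.42 / 17.51 = 4.9926 hr
(I_rated/I)^k = (0.60714)^1.067 = 0.58718
t = t_rated * (I_rated/I)^k = 4.9926 * 0.58718 = 2.932 hr

2.932 hr
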